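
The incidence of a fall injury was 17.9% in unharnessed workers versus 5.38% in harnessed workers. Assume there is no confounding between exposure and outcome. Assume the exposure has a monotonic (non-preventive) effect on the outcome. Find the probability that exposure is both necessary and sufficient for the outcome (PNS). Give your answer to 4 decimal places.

p₁ = 0.179, p₀ = 0.0538.
Under exogeneity and monotonicity, PNS = p₁ − p₀.
PNS = 0.179 − 0.0538 = 0.1252

PNS ≈ 0.1252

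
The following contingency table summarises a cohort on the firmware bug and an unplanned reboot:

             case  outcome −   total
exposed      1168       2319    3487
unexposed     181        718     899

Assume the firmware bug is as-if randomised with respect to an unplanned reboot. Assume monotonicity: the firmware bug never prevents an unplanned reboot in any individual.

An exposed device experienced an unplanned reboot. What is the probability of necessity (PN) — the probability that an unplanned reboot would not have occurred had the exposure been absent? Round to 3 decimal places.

PN ≈ 0.399

p₁ = P(outcome | exposed) = 1168/3487 = 0.33496
p₀ = P(outcome | unexposed) = 181/899 = 0.20133
Under exogeneity and monotonicity, PN = (p₁ − p₀) / p₁.
PN = (0.33496 − 0.20133) / 0.33496 = 0.13362 / 0.33496 ≈ 0.3989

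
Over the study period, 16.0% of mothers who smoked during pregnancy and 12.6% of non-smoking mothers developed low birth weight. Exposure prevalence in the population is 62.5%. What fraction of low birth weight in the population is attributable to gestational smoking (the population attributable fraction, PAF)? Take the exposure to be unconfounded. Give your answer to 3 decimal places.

PAF ≈ 0.144

p₁ = 0.16, p₀ = 0.126.
Overall risk P(Y=1) = π·p₁ + (1−π)·p₀ = 0.625×0.16 + 0.375×0.126 = 0.14725.
Under exogeneity, PAF = [P(Y=1) − p₀] / P(Y=1).
PAF = (0.14725 − 0.126) / 0.14725 ≈ 0.1443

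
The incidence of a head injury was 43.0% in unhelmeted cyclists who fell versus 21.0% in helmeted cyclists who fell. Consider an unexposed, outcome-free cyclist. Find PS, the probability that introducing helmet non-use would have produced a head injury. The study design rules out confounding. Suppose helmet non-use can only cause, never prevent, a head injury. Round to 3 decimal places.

PS ≈ 0.278

p₁ = 0.43, p₀ = 0.21.
Under exogeneity and monotonicity, PS = (p₁ − p₀) / (1 − p₀).
PS = (0.43 − 0.21) / (1 − 0.21) = 0.22 / 0.79 ≈ 0.2785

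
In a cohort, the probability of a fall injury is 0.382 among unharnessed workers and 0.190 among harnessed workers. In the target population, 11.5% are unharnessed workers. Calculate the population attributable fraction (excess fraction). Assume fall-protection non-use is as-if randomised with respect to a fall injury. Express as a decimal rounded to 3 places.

Let p₁ = 0.382, p₀ = 0.19.
Overall risk P(Y=1) = π·p₁ + (1−π)·p₀ = 0.115×0.382 + 0.885×0.19 = 0.21208.
Under exogeneity, PAF = [P(Y=1) − p₀] / P(Y=1).
PAF = (0.21208 − 0.19) / 0.21208 ≈ 0.1041

PAF ≈ 0.104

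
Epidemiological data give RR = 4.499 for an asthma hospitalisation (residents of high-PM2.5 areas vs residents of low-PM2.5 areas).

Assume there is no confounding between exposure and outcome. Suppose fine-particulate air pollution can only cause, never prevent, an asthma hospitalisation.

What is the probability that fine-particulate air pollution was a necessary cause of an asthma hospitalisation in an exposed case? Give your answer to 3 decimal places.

PN ≈ 0.778

Under exogeneity and monotonicity, PN = (RR − 1) / RR = 1 − 1/RR.
PN = (4.499 − 1) / 4.499 = 3.499 / 4.499 ≈ 0.7777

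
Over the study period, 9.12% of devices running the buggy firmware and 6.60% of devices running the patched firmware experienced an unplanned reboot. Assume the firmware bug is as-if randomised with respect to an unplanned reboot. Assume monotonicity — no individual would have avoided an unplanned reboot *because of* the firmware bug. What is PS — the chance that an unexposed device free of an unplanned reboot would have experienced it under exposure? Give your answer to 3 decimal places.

p₁ = 0.0912, p₀ = 0.066.
Under exogeneity and monotonicity, PS = (p₁ − p₀) / (1 − p₀).
PS = (0.0912 − 0.066) / (1 − 0.066) = 0.0252 / 0.934 ≈ 0.0270

PS ≈ 0.027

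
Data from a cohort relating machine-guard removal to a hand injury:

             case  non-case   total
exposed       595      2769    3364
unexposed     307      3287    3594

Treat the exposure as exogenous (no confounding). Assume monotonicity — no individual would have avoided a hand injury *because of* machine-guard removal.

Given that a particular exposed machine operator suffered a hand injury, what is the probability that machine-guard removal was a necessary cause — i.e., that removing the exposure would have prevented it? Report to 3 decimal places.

p₁ = P(outcome | exposed) = 595/3364 = 0.17687
p₀ = P(outcome | unexposed) = 307/3594 = 0.08542
Under exogeneity and monotonicity, PN = (p₁ − p₀)/p₁.
PN = (0.17687 − 0.08542) / 0.17687 ≈ 0.5171

PN ≈ 0.517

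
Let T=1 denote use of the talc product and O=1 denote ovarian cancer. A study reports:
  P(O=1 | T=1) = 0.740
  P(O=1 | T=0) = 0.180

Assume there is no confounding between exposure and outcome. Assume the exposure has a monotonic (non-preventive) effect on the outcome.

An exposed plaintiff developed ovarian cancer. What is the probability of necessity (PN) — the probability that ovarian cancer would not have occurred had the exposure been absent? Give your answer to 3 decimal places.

PN ≈ 0.757

Let p₁ = 0.74, p₀ = 0.18.
Under exogeneity and monotonicity, PN = (p₁ − p₀) / p₁.
PN = (0.74 − 0.18) / 0.74 = 0.56 / 0.74 ≈ 0.7568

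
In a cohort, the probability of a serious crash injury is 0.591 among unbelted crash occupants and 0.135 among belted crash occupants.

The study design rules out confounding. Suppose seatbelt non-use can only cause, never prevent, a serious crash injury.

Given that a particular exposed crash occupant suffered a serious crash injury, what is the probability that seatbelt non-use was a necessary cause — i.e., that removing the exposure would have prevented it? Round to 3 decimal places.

PN ≈ 0.772

Let p₁ = 0.591, p₀ = 0.135.
Under exogeneity and monotonicity, PN = (p₁ − p₀) / p₁.
PN = (0.591 − 0.135) / 0.591 = 0.456 / 0.591 ≈ 0.7716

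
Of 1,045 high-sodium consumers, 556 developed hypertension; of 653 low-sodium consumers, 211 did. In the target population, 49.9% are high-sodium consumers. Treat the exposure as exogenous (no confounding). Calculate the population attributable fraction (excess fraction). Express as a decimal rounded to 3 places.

p₁ = P(outcome | exposed) = 556/1045 = 0.53206
p₀ = P(outcome | unexposed) = 211/653 = 0.32312
Overall risk P(Y=1) = π·p₁ + (1−π)·p₀ = 0.499×0.53206 + 0.501×0.32312 = 0.42738.
Under exogeneity, PAF = [P(Y=1) − p₀] / P(Y=1).
PAF = (0.42738 − 0.32312) / 0.42738 ≈ 0.2439

PAF ≈ 0.244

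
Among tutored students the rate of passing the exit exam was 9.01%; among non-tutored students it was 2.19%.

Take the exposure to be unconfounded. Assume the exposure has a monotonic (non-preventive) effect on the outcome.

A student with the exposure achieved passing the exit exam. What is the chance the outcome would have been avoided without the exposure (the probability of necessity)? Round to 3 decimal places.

PN ≈ 0.757

p₁ = 0.0901, p₀ = 0.0219.
Under exogeneity and monotonicity, PN = (p₁ − p₀) / p₁.
PN = (0.0901 − 0.0219) / 0.0901 = 0.0682 / 0.0901 ≈ 0.7569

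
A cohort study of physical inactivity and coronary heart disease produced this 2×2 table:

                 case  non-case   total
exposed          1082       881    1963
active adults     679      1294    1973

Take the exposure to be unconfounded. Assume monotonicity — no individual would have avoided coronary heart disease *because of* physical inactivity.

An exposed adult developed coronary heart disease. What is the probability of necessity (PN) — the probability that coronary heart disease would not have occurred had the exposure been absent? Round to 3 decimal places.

p₁ = P(outcome | exposed) = 1082/1963 = 0.5512
p₀ = P(outcome | unexposed) = 679/1973 = 0.34415
Under exogeneity and monotonicity, PN = (p₁ − p₀) / p₁.
PN = (0.5512 − 0.34415) / 0.5512 = 0.20705 / 0.5512 ≈ 0.3756

PN ≈ 0.376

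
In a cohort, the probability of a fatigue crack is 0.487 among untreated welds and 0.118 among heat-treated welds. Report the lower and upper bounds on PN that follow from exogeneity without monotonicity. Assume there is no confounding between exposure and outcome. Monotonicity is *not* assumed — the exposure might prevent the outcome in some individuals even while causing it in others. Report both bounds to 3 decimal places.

0.758 ≤ PN ≤ 1.000

Let p₁ = 0.487, p₀ = 0.118.
Under exogeneity alone the bounds on PN are max{0,(p₁−p₀)/p₁} ≤ PN ≤ min{1,(1−p₀)/p₁}.
  lower = (p₁ − p₀)/p₁ = 0.369 / 0.487 ≈ 0.7577
  upper = min{1, (1 − p₀)/p₁} = 0.882 / 0.487 ≈ 1.8111 → capped at 1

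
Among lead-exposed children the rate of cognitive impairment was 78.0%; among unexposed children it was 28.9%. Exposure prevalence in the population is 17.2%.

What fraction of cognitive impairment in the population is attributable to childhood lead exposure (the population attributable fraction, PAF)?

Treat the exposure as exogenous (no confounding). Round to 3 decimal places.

PAF ≈ 0.226

p₁ = 0.78, p₀ = 0.289.
Overall risk P(Y=1) = π·p₁ + (1−π)·p₀ = 0.172×0.78 + 0.828×0.289 = 0.37345.
Under exogeneity, PAF = [P(Y=1) − p₀] / P(Y=1).
PAF = (0.37345 − 0.289) / 0.37345 ≈ 0.2261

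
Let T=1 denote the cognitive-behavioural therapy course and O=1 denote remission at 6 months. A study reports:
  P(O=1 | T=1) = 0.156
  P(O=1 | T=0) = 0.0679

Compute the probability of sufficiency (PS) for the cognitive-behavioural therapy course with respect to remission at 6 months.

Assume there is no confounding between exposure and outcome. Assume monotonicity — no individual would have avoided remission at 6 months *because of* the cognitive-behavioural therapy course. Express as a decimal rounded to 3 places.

PS ≈ 0.095

Let p₁ = 0.156, p₀ = 0.0679.
Under exogeneity and monotonicity, PS = (p₁ − p₀) / (1 − p₀).
PS = (0.156 − 0.0679) / (1 − 0.0679) = 0.0881 / 0.9321 ≈ 0.0945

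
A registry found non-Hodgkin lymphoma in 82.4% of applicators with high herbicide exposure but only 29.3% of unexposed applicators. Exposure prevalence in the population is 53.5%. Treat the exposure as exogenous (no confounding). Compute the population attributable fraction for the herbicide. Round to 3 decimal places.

PAF ≈ 0.492

p₁ = 0.824, p₀ = 0.293.
Overall risk P(Y=1) = π·p₁ + (1−π)·p₀ = 0.535×0.824 + 0.465×0.293 = 0.57709.
Under exogeneity, PAF = [P(Y=1) − p₀] / P(Y=1).
PAF = (0.57709 − 0.293) / 0.57709 ≈ 0.4923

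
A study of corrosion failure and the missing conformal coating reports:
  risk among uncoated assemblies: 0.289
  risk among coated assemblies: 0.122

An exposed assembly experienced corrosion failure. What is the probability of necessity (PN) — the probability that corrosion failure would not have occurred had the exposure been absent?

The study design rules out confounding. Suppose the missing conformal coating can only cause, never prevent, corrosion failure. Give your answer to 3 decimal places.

Let p₁ = 0.289, p₀ = 0.122.
Under exogeneity and monotonicity, PN = (p₁ − p₀) / p₁.
PN = (0.289 − 0.122) / 0.289 = 0.167 / 0.289 ≈ 0.5779

PN ≈ 0.578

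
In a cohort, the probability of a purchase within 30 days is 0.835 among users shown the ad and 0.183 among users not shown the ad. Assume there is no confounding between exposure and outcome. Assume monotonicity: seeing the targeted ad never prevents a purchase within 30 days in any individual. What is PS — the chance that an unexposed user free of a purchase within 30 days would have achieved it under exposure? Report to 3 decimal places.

PS ≈ 0.798

Let p₁ = 0.835, p₀ = 0.183.
Under exogeneity and monotonicity, PS = (p₁ − p₀) / (1 − p₀).
PS = (0.835 − 0.183) / (1 − 0.183) = 0.652 / 0.817 ≈ 0.7980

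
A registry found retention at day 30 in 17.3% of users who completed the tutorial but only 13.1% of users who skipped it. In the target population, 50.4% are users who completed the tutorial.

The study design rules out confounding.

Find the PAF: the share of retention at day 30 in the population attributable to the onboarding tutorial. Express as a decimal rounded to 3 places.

p₁ = 0.173, p₀ = 0.131.
Overall risk P(Y=1) = π·p₁ + (1−π)·p₀ = 0.504×0.173 + 0.496×0.131 = 0.15217.
Under exogeneity, PAF = [P(Y=1) − p₀] / P(Y=1).
PAF = (0.15217 − 0.131) / 0.15217 ≈ 0.1391

PAF ≈ 0.139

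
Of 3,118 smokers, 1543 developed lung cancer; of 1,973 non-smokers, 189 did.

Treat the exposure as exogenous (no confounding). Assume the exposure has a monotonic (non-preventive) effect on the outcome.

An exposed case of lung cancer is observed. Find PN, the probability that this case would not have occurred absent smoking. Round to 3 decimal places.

p₁ = P(outcome | exposed) = 1543/3118 = 0.49487
p₀ = P(outcome | unexposed) = 189/1973 = 0.095793
Under exogeneity and monotonicity, PN = (p₁ − p₀) / p₁.
PN = (0.49487 − 0.095793) / 0.49487 = 0.39908 / 0.49487 ≈ 0.8064

PN ≈ 0.806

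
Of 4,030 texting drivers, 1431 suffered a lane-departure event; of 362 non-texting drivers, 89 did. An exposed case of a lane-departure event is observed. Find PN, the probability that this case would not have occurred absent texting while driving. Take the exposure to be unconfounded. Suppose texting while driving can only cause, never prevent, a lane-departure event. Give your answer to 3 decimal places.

p₁ = P(outcome | exposed) = 1431/4030 = 0.35509
p₀ = P(outcome | unexposed) = 89/362 = 0.24586
Under exogeneity and monotonicity, PN = (p₁ − p₀) / p₁.
PN = (0.35509 − 0.24586) / 0.35509 = 0.10923 / 0.35509 ≈ 0.3076

PN ≈ 0.308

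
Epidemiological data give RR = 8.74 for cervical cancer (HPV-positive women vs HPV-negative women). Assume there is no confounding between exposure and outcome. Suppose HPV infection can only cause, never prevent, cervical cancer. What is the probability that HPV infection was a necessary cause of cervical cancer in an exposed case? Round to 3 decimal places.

Under exogeneity and monotonicity, PN = (RR − 1) / RR = 1 − 1/RR.
PN = (8.74 − 1) / 8.74 = 7.74 / 8.74 ≈ 0.8856

PN ≈ 0.886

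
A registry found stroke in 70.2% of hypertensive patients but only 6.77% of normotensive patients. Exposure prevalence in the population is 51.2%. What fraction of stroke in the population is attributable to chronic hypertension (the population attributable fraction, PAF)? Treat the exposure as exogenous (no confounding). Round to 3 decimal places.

p₁ = 0.702, p₀ = 0.0677.
Overall risk P(Y=1) = π·p₁ + (1−π)·p₀ = 0.512×0.702 + 0.488×0.0677 = 0.39246.
Under exogeneity, PAF = [P(Y=1) − p₀] / P(Y=1).
PAF = (0.39246 − 0.0677) / 0.39246 ≈ 0.8275

PAF ≈ 0.827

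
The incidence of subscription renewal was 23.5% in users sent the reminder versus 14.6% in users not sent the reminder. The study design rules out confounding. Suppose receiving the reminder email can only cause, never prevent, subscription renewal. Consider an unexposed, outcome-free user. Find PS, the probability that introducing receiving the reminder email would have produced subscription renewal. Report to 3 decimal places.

p₁ = 0.235, p₀ = 0.146.
Under exogeneity and monotonicity, PS = (p₁ − p₀) / (1 − p₀).
PS = (0.235 − 0.146) / (1 − 0.146) = 0.089 / 0.854 ≈ 0.1042

PS ≈ 0.104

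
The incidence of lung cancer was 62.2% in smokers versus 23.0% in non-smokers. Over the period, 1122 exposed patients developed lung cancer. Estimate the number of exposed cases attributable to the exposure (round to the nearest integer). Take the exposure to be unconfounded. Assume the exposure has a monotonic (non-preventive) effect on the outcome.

about 707 cases

p₁ = 0.622, p₀ = 0.23.
PN = (p₁ − p₀)/p₁ = (0.622 − 0.23) / 0.622 ≈ 0.63023.
Attributable cases ≈ PN × (exposed cases) = 0.63023 × 1122 ≈ 707.11.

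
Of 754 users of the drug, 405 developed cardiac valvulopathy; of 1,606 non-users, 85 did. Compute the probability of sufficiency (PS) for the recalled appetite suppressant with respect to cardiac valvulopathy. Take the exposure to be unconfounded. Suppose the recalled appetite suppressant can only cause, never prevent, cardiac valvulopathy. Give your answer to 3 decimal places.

PS ≈ 0.511

p₁ = P(outcome | exposed) = 405/754 = 0.53714
p₀ = P(outcome | unexposed) = 85/1606 = 0.052927
Under exogeneity and monotonicity, PS = (p₁ − p₀) / (1 − p₀).
PS = (0.53714 − 0.052927) / (1 − 0.052927) = 0.48421 / 0.94707 ≈ 0.5113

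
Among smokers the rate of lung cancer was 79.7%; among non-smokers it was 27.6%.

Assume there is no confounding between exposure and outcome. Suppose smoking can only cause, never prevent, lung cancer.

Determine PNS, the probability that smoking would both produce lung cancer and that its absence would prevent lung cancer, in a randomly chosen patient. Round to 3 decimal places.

PNS ≈ 0.521

p₁ = 0.797, p₀ = 0.276.
Under exogeneity and monotonicity, PNS = p₁ − p₀.
PNS = 0.797 − 0.276 = 0.521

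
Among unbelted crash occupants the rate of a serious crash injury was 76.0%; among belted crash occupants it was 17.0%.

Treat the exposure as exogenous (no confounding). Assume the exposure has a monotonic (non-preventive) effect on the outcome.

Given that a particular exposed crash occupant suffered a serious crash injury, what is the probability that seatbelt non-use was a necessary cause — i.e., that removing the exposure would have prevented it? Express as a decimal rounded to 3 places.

PN ≈ 0.776

p₁ = 0.76, p₀ = 0.17.
Under exogeneity and monotonicity, PN = (p₁ − p₀) / p₁.
PN = (0.76 − 0.17) / 0.76 = 0.59 / 0.76 ≈ 0.7763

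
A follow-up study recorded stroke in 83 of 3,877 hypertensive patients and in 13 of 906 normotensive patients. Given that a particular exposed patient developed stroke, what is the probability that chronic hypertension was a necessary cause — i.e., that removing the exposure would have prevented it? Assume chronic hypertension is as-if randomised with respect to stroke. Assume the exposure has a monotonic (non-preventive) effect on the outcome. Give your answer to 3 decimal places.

p₁ = P(outcome | exposed) = 83/3877 = 0.021408
p₀ = P(outcome | unexposed) = 13/906 = 0.014349
Under exogeneity and monotonicity, PN = (p₁ − p₀) / p₁.
PN = (0.021408 − 0.014349) / 0.021408 = 0.0070595 / 0.021408 ≈ 0.3298

PN ≈ 0.330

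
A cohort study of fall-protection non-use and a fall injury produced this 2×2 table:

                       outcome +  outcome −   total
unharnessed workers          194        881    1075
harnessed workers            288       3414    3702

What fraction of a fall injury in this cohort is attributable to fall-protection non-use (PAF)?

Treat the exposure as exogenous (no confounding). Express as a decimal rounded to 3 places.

p₁ = P(outcome | exposed) = 194/1075 = 0.18047
p₀ = P(outcome | unexposed) = 288/3702 = 0.077796
Exposure prevalence π = 1075/4777 = 0.22504; overall risk P(Y=1) = 0.1009.
Under exogeneity, PAF = [P(Y=1) − p₀]/P(Y=1).
PAF = (0.1009 − 0.077796) / 0.1009 ≈ 0.2290

PAF ≈ 0.229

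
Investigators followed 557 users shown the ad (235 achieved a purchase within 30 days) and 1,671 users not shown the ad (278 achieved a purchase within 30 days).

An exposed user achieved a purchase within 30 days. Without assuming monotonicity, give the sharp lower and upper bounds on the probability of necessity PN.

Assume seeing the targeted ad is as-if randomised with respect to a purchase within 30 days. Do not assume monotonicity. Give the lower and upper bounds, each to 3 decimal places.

0.606 ≤ PN ≤ 1.000

p₁ = P(outcome | exposed) = 235/557 = 0.4219
p₀ = P(outcome | unexposed) = 278/1671 = 0.16637
Under exogeneity alone the bounds on PN are max{0,(p₁−p₀)/p₁} ≤ PN ≤ min{1,(1−p₀)/p₁}.
  lower = (p₁ − p₀)/p₁ = 0.25554 / 0.4219 ≈ 0.6057
  upper = min{1, (1 − p₀)/p₁} = 0.83363 / 0.4219 ≈ 1.9759 → capped at 1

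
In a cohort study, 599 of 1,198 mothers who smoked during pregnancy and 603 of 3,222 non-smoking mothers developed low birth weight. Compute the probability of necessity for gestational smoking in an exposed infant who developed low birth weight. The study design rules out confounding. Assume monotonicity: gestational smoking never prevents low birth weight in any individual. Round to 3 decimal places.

PN ≈ 0.626

p₁ = P(outcome | exposed) = 599/1198 = 0.5
p₀ = P(outcome | unexposed) = 603/3222 = 0.18715
Under exogeneity and monotonicity, PN = (p₁ − p₀) / p₁.
PN = (0.5 − 0.18715) / 0.5 = 0.31285 / 0.5 ≈ 0.6257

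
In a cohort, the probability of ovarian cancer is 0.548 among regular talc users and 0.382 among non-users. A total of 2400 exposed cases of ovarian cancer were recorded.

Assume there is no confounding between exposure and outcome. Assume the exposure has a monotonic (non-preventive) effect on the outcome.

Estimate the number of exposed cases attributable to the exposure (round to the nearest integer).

about 727 cases

Let p₁ = 0.548, p₀ = 0.382.
PN = (p₁ − p₀)/p₁ = (0.548 − 0.382) / 0.548 ≈ 0.30292.
Attributable cases ≈ PN × (exposed cases) = 0.30292 × 2400 ≈ 727.01.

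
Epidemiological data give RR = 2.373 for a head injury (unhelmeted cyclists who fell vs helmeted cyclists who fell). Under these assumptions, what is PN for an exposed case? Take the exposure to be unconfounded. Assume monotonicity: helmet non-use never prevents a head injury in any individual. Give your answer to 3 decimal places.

PN ≈ 0.579

Under exogeneity and monotonicity, PN = (RR − 1) / RR = 1 − 1/RR.
PN = (2.373 − 1) / 2.373 = 1.373 / 2.373 ≈ 0.5786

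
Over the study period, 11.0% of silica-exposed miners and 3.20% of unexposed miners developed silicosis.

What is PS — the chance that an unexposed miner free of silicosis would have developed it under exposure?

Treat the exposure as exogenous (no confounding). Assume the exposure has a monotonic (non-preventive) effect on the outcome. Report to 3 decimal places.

p₁ = 0.11, p₀ = 0.032.
Under exogeneity and monotonicity, PS = (p₁ − p₀) / (1 − p₀).
PS = (0.11 − 0.032) / (1 − 0.032) = 0.078 / 0.968 ≈ 0.0806

PS ≈ 0.081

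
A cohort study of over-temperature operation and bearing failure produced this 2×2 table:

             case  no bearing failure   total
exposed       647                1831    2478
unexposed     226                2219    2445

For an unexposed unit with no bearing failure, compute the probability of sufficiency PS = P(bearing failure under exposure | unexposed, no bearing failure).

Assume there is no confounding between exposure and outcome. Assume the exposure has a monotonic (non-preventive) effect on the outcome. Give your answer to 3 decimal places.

p₁ = P(outcome | exposed) = 647/2478 = 0.2611
p₀ = P(outcome | unexposed) = 226/2445 = 0.092434
Under exogeneity and monotonicity, PS = (p₁ − p₀)/(1 − p₀).
PS = (0.2611 − 0.092434) / 0.90757 ≈ 0.1858

PS ≈ 0.186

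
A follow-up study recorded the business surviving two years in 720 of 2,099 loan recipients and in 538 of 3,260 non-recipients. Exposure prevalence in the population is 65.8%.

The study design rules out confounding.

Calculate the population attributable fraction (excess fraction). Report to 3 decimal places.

p₁ = P(outcome | exposed) = 720/2099 = 0.34302
p₀ = P(outcome | unexposed) = 538/3260 = 0.16503
Overall risk P(Y=1) = π·p₁ + (1−π)·p₀ = 0.658×0.34302 + 0.342×0.16503 = 0.28215.
Under exogeneity, PAF = [P(Y=1) − p₀] / P(Y=1).
PAF = (0.28215 − 0.16503) / 0.28215 ≈ 0.4151

PAF ≈ 0.415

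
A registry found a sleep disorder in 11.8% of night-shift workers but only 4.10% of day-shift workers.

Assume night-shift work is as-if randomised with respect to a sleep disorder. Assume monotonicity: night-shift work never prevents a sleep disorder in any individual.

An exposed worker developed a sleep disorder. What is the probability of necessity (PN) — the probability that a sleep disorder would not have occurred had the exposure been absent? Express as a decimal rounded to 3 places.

p₁ = 0.118, p₀ = 0.041.
Under exogeneity and monotonicity, PN = (p₁ − p₀) / p₁.
PN = (0.118 − 0.041) / 0.118 = 0.077 / 0.118 ≈ 0.6525

PN ≈ 0.653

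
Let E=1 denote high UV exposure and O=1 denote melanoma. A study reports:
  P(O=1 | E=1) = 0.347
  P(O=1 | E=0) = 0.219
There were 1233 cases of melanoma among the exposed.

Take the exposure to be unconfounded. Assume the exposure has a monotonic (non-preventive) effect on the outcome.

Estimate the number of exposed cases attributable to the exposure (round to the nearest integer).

Let p₁ = 0.347, p₀ = 0.219.
PN = (p₁ − p₀)/p₁ = (0.347 − 0.219) / 0.347 ≈ 0.36888.
Attributable cases ≈ PN × (exposed cases) = 0.36888 × 1233 ≈ 454.82.

about 455 cases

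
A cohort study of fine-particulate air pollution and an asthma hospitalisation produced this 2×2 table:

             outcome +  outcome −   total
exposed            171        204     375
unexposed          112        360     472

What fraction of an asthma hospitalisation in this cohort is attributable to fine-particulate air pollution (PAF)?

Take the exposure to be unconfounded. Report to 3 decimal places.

p₁ = P(outcome | exposed) = 171/375 = 0.456
p₀ = P(outcome | unexposed) = 112/472 = 0.23729
Exposure prevalence π = 375/847 = 0.44274; overall risk P(Y=1) = 0.33412.
Under exogeneity, PAF = [P(Y=1) − p₀]/P(Y=1).
PAF = (0.33412 − 0.23729) / 0.33412 ≈ 0.2898

PAF ≈ 0.290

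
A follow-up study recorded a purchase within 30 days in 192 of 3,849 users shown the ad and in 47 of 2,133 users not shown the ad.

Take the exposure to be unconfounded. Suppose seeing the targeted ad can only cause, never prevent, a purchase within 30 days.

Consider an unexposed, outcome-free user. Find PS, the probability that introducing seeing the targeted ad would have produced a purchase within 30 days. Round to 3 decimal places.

p₁ = P(outcome | exposed) = 192/3849 = 0.049883
p₀ = P(outcome | unexposed) = 47/2133 = 0.022035
Under exogeneity and monotonicity, PS = (p₁ − p₀) / (1 − p₀).
PS = (0.049883 − 0.022035) / (1 − 0.022035) = 0.027848 / 0.97797 ≈ 0.0285

PS ≈ 0.028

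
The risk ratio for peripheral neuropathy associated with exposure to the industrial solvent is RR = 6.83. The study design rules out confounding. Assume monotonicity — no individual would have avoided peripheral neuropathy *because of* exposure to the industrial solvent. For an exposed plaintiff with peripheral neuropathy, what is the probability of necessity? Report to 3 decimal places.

Under exogeneity and monotonicity, PN = (RR − 1) / RR = 1 − 1/RR.
PN = (6.83 − 1) / 6.83 = 5.83 / 6.83 ≈ 0.8536

PN ≈ 0.854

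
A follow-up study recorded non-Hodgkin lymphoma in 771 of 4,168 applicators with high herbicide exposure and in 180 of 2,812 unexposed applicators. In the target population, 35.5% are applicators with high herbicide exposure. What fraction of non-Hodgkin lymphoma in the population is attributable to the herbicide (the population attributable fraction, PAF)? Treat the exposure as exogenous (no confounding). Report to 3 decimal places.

PAF ≈ 0.402

p₁ = P(outcome | exposed) = 771/4168 = 0.18498
p₀ = P(outcome | unexposed) = 180/2812 = 0.064011
Overall risk P(Y=1) = π·p₁ + (1−π)·p₀ = 0.355×0.18498 + 0.645×0.064011 = 0.10696.
Under exogeneity, PAF = [P(Y=1) − p₀] / P(Y=1).
PAF = (0.10696 − 0.064011) / 0.10696 ≈ 0.4015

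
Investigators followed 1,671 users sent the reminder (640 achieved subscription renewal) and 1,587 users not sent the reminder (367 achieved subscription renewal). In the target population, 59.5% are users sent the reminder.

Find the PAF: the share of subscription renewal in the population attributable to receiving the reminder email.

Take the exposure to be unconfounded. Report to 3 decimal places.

PAF ≈ 0.281

p₁ = P(outcome | exposed) = 640/1671 = 0.383
p₀ = P(outcome | unexposed) = 367/1587 = 0.23125
Overall risk P(Y=1) = π·p₁ + (1−π)·p₀ = 0.595×0.383 + 0.405×0.23125 = 0.32155.
Under exogeneity, PAF = [P(Y=1) − p₀] / P(Y=1).
PAF = (0.32155 − 0.23125) / 0.32155 ≈ 0.2808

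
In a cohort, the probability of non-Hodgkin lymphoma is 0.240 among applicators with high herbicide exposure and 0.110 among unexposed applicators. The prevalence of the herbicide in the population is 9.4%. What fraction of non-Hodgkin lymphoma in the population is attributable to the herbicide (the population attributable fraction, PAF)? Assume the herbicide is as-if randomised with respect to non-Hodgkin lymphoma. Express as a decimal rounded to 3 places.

PAF ≈ 0.100

Let p₁ = 0.24, p₀ = 0.11.
Overall risk P(Y=1) = π·p₁ + (1−π)·p₀ = 0.094×0.24 + 0.906×0.11 = 0.12222.
Under exogeneity, PAF = [P(Y=1) − p₀] / P(Y=1).
PAF = (0.12222 − 0.11) / 0.12222 ≈ 0.1000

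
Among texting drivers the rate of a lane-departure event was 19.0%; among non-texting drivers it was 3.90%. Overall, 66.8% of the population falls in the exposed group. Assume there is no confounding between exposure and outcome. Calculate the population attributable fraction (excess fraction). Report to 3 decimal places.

p₁ = 0.19, p₀ = 0.039.
Overall risk P(Y=1) = π·p₁ + (1−π)·p₀ = 0.668×0.19 + 0.332×0.039 = 0.13987.
Under exogeneity, PAF = [P(Y=1) − p₀] / P(Y=1).
PAF = (0.13987 − 0.039) / 0.13987 ≈ 0.7212

PAF ≈ 0.721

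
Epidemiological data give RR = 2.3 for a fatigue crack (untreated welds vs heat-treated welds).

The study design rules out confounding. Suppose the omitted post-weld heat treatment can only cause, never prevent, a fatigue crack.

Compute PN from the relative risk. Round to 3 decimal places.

PN ≈ 0.565

Under exogeneity and monotonicity, PN = (RR − 1) / RR = 1 − 1/RR.
PN = (2.3 − 1) / 2.3 = 1.3 / 2.3 ≈ 0.5652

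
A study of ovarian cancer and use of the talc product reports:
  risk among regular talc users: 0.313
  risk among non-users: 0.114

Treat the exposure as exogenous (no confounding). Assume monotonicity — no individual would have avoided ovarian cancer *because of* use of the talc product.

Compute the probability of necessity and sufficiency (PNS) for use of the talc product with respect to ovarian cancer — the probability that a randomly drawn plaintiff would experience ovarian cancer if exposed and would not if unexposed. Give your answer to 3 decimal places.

Let p₁ = 0.313, p₀ = 0.114.
Under exogeneity and monotonicity, PNS = p₁ − p₀.
PNS = 0.313 − 0.114 = 0.199

PNS ≈ 0.199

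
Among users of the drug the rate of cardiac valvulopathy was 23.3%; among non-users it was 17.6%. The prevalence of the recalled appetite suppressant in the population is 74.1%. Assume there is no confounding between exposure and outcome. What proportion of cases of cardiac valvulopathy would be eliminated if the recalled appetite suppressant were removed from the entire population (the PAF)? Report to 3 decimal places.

p₁ = 0.233, p₀ = 0.176.
Overall risk P(Y=1) = π·p₁ + (1−π)·p₀ = 0.741×0.233 + 0.259×0.176 = 0.21824.
Under exogeneity, PAF = [P(Y=1) − p₀] / P(Y=1).
PAF = (0.21824 − 0.176) / 0.21824 ≈ 0.1935

PAF ≈ 0.194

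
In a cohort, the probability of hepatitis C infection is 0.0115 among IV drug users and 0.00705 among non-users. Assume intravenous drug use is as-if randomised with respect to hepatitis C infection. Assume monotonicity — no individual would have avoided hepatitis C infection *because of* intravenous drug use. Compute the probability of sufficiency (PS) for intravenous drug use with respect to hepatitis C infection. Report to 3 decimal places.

Let p₁ = 0.0115, p₀ = 0.00705.
Under exogeneity and monotonicity, PS = (p₁ − p₀) / (1 − p₀).
PS = (0.0115 − 0.00705) / (1 − 0.00705) = 0.00445 / 0.99295 ≈ 0.0045

PS ≈ 0.004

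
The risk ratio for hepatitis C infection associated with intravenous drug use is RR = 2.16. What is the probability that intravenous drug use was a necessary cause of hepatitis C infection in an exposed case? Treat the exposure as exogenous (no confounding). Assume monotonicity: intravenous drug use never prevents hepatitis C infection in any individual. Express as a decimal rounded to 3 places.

PN ≈ 0.537

Under exogeneity and monotonicity, PN = (RR − 1) / RR = 1 − 1/RR.
PN = (2.16 − 1) / 2.16 = 1.16 / 2.16 ≈ 0.5370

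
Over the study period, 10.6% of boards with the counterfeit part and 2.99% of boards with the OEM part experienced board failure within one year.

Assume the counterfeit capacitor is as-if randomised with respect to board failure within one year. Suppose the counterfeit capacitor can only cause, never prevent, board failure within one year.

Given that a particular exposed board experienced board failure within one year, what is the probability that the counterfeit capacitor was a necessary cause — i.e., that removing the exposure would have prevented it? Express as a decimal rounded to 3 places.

p₁ = 0.106, p₀ = 0.0299.
Under exogeneity and monotonicity, PN = (p₁ − p₀) / p₁.
PN = (0.106 − 0.0299) / 0.106 = 0.0761 / 0.106 ≈ 0.7179

PN ≈ 0.718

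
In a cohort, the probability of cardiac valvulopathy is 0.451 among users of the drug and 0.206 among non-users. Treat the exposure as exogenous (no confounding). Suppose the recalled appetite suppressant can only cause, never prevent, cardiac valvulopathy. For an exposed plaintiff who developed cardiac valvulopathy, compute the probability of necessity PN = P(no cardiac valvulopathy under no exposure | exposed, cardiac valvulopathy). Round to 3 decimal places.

Let p₁ = 0.451, p₀ = 0.206.
Under exogeneity and monotonicity, PN = (p₁ − p₀) / p₁.
PN = (0.451 − 0.206) / 0.451 = 0.245 / 0.451 ≈ 0.5432

PN ≈ 0.543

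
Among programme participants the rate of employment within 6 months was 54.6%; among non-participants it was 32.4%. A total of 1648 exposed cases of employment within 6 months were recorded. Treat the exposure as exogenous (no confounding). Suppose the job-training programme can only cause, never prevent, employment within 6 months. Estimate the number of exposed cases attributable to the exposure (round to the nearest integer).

p₁ = 0.546, p₀ = 0.324.
PN = (p₁ − p₀)/p₁ = (0.546 − 0.324) / 0.546 ≈ 0.40659.
Attributable cases ≈ PN × (exposed cases) = 0.40659 × 1648 ≈ 670.07.

about 670 cases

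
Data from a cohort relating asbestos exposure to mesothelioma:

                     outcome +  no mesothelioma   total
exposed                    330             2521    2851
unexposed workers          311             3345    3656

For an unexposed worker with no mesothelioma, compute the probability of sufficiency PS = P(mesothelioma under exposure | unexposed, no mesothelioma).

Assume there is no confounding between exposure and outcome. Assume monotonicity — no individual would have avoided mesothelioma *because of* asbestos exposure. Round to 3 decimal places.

p₁ = P(outcome | exposed) = 330/2851 = 0.11575
p₀ = P(outcome | unexposed) = 311/3656 = 0.085066
Under exogeneity and monotonicity, PS = (p₁ − p₀)/(1 − p₀).
PS = (0.11575 − 0.085066) / 0.91493 ≈ 0.0335

PS ≈ 0.034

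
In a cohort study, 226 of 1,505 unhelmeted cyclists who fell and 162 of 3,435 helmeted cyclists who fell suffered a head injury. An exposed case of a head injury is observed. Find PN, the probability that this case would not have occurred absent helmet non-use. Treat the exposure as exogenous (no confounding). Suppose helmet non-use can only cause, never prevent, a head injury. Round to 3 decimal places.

p₁ = P(outcome | exposed) = 226/1505 = 0.15017
p₀ = P(outcome | unexposed) = 162/3435 = 0.047162
Under exogeneity and monotonicity, PN = (p₁ − p₀) / p₁.
PN = (0.15017 − 0.047162) / 0.15017 = 0.103 / 0.15017 ≈ 0.6859

PN ≈ 0.686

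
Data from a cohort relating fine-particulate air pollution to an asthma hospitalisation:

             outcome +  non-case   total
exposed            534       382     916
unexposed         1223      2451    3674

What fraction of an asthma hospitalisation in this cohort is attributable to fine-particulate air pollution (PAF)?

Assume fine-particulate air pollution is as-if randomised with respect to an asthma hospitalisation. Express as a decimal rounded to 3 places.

PAF ≈ 0.130

p₁ = P(outcome | exposed) = 534/916 = 0.58297
p₀ = P(outcome | unexposed) = 1223/3674 = 0.33288
Exposure prevalence π = 916/4590 = 0.19956; overall risk P(Y=1) = 0.38279.
Under exogeneity, PAF = [P(Y=1) − p₀]/P(Y=1).
PAF = (0.38279 − 0.33288) / 0.38279 ≈ 0.1304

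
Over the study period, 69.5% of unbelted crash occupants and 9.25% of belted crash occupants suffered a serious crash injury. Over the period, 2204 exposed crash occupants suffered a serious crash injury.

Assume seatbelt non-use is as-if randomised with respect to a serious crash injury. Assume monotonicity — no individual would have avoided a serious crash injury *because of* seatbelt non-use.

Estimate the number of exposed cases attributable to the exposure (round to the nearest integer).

p₁ = 0.695, p₀ = 0.0925.
PN = (p₁ − p₀)/p₁ = (0.695 − 0.0925) / 0.695 ≈ 0.86691.
Attributable cases ≈ PN × (exposed cases) = 0.86691 × 2204 ≈ 1910.66.

about 1911 cases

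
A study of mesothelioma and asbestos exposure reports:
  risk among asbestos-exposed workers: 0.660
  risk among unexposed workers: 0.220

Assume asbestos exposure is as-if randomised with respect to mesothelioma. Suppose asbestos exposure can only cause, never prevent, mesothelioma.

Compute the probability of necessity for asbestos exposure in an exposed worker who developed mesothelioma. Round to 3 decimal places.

Let p₁ = 0.66, p₀ = 0.22.
Under exogeneity and monotonicity, PN = (p₁ − p₀) / p₁.
PN = (0.66 − 0.22) / 0.66 = 0.44 / 0.66 ≈ 0.6667

PN ≈ 0.667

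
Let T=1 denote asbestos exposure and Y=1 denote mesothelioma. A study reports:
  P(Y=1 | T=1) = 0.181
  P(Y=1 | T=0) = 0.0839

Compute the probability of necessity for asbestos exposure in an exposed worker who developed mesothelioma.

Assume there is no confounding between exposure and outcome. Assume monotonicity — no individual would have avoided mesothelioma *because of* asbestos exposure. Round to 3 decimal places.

PN ≈ 0.536

Let p₁ = 0.181, p₀ = 0.0839.
Under exogeneity and monotonicity, PN = (p₁ − p₀) / p₁.
PN = (0.181 − 0.0839) / 0.181 = 0.0971 / 0.181 ≈ 0.5365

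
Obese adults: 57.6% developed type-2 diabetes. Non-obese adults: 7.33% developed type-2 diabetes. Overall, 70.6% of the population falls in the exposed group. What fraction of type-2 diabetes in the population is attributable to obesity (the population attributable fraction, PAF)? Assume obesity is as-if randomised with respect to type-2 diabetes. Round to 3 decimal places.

p₁ = 0.576, p₀ = 0.0733.
Overall risk P(Y=1) = π·p₁ + (1−π)·p₀ = 0.706×0.576 + 0.294×0.0733 = 0.42821.
Under exogeneity, PAF = [P(Y=1) − p₀] / P(Y=1).
PAF = (0.42821 − 0.0733) / 0.42821 ≈ 0.8288

PAF ≈ 0.829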